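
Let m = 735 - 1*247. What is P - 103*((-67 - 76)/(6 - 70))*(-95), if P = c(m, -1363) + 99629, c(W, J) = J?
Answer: 7688279/64 ≈ 1.2013e+5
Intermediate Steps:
m = 488 (m = 735 - 247 = 488)
P = 98266 (P = -1363 + 99629 = 98266)
P - 103*((-67 - 76)/(6 - 70))*(-95) = 98266 - 103*((-67 - 76)/(6 - 70))*(-95) = 98266 - 103*(-143/(-64))*(-95) = 98266 - 103*(-143*(-1/64))*(-95) = 98266 - 103*(143/64)*(-95) = 98266 - 14729*(-95)/64 = 98266 - 1*(-1399255/64) = 98266 + 1399255/64 = 7688279/64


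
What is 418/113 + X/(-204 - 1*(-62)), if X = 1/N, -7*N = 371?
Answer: 3145981/850438 ≈ 3.6992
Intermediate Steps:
N = -53 (N = -⅐*371 = -53)
X = -1/53 (X = 1/(-53) = -1/53 ≈ -0.018868)
418/113 + X/(-204 - 1*(-62)) = 418/113 - 1/(53*(-204 - 1*(-62))) = 418*(1/113) - 1/(53*(-204 + 62)) = 418/113 - 1/53/(-142) = 418/113 - 1/53*(-1/142) = 418/113 + 1/7526 = 3145981/850438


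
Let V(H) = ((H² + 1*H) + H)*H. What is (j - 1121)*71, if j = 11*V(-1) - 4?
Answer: -79094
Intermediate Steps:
V(H) = H*(H² + 2*H) (V(H) = ((H² + H) + H)*H = ((H + H²) + H)*H = (H² + 2*H)*H = H*(H² + 2*H))
j = 7 (j = 11*((-1)²*(2 - 1)) - 4 = 11*(1*1) - 4 = 11*1 - 4 = 11 - 4 = 7)
(j - 1121)*71 = (7 - 1121)*71 = -1114*71 = -79094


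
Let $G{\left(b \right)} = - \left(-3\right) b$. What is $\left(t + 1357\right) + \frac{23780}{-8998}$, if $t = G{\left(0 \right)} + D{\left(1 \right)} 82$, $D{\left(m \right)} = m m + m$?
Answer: $\frac{6831089}{4499} \approx 1518.4$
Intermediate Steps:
$G{\left(b \right)} = 3 b$
$D{\left(m \right)} = m + m^{2}$ ($D{\left(m \right)} = m^{2} + m = m + m^{2}$)
$t = 164$ ($t = 3 \cdot 0 + 1 \left(1 + 1\right) 82 = 0 + 1 \cdot 2 \cdot 82 = 0 + 2 \cdot 82 = 0 + 164 = 164$)
$\left(t + 1357\right) + \frac{23780}{-8998} = \left(164 + 1357\right) + \frac{23780}{-8998} = 1521 + 23780 \left(- \frac{1}{8998}\right) = 1521 - \frac{11890}{4499} = \frac{6831089}{4499}$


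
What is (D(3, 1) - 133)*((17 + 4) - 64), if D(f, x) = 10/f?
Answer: 16727/3 ≈ 5575.7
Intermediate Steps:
(D(3, 1) - 133)*((17 + 4) - 64) = (10/3 - 133)*((17 + 4) - 64) = (10*(1/3) - 133)*(21 - 64) = (10/3 - 133)*(-43) = -389/3*(-43) = 16727/3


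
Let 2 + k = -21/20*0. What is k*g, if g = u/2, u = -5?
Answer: 5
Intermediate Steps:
g = -5/2 ≈ -2.5000
k = -2 (k = -2 - 21/20*0 = -2 + 0 = -2)
k*g = -2*(-5/2) = 5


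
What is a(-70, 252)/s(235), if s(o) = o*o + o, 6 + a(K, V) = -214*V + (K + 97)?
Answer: -53907/55460 ≈ -0.97200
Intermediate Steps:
a(K, V) = 91 + K - 214*V (a(K, V) = -6 + (-214*V + (K + 97)) = -6 + (-214*V + (97 + K)) = -6 + (97 + K - 214*V) = 91 + K - 214*V)
s(o) = o + o² (s(o) = o² + o = o + o²)
a(-70, 252)/s(235) = (91 - 70 - 214*252)/((235*(1 + 235))) = (91 - 70 - 53928)/((235*236)) = -53907/55460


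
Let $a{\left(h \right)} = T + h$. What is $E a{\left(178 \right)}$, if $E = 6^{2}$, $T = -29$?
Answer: $5364$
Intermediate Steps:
$E = 36$
$a{\left(h \right)} = -29 + h$
$E a{\left(178 \right)} = 36 \left(-29 + 178\right) = 36 \cdot 149 = 5364$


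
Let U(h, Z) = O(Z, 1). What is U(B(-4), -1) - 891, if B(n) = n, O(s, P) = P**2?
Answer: -890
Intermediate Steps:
U(h, Z) = 1 (U(h, Z) = 1**2 = 1)
U(B(-4), -1) - 891 = 1 - 891 = -890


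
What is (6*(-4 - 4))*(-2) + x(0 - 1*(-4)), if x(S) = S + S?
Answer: 104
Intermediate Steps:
x(S) = 2*S
(6*(-4 - 4))*(-2) + x(0 - 1*(-4)) = (6*(-4 - 4))*(-2) + 2*(0 - 1*(-4)) = (6*(-8))*(-2) + 2*(0 + 4) = -48*(-2) + 2*4 = 96 + 8 = 104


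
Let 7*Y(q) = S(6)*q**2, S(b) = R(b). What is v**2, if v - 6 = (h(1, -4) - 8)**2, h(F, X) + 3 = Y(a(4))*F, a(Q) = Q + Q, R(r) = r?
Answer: 8938378849/2401 ≈ 3.7228e+6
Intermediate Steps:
a(Q) = 2*Q
S(b) = b
Y(q) = 6*q**2/7 (Y(q) = (6*q**2)/7 = 6*q**2/7)
h(F, X) = -3 + 384*F/7 (h(F, X) = -3 + (6*(2*4)**2/7)*F = -3 + ((6/7)*8**2)*F = -3 + ((6/7)*64)*F = -3 + 384*F/7)
v = 94543/49 (v = 6 + ((-3 + (384/7)*1) - 8)**2 = 6 + ((-3 + 384/7) - 8)**2 = 6 + (363/7 - 8)**2 = 6 + (307/7)**2 = 6 + 94249/49 = 94543/49 ≈ 1929.4)
v**2 = (94543/49)**2 = 8938378849/2401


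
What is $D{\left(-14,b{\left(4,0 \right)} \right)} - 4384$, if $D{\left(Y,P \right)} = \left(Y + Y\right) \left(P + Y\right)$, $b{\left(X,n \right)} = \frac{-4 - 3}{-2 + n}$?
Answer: $-4090$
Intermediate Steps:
$b{\left(X,n \right)} = - \frac{7}{-2 + n}$
$D{\left(Y,P \right)} = 2 Y \left(P + Y\right)$
$D{\left(-14,b{\left(4,0 \right)} \right)} - 4384 = 2 \left(-14\right) \left(- \frac{7}{-2 + 0} - 14\right) - 4384 = 2 \left(-14\right) \left(- \frac{7}{-2} - 14\right) - 4384 = 2 \left(-14\right) \left(\left(-7\right) \left(- \frac{1}{2}\right) - 14\right) - 4384 = 2 \left(-14\right) \left(\frac{7}{2} - 14\right) - 4384 = 2 \left(-14\right) \left(- \frac{21}{2}\right) - 4384 = 294 - 4384 = -4090$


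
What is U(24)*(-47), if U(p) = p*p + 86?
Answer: -31114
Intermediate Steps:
U(p) = 86 + p**2 (U(p) = p**2 + 86 = 86 + p**2)
U(24)*(-47) = (86 + 24**2)*(-47) = (86 + 576)*(-47) = 662*(-47) = -31114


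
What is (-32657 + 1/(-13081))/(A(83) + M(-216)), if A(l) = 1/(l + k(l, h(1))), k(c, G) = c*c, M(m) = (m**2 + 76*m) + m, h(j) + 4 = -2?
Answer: -2978342311896/2738210790649 ≈ -1.0877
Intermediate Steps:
h(j) = -6 (h(j) = -4 - 2 = -6)
M(m) = m**2 + 77*m
k(c, G) = c**2
A(l) = 1/(l + l**2)
(-32657 + 1/(-13081))/(A(83) + M(-216)) = (-32657 + 1/(-13081))/(1/(83*(1 + 83)) - 216*(77 - 216)) = (-32657 - 1/13081)/((1/83)/84 - 216*(-139)) = -427186218/(13081*((1/83)*(1/84) + 30024)) = -427186218/(13081*(1/6972 + 30024)) = -427186218/(13081*209327329/6972) = -427186218/13081*6972/209327329 = -2978342311896/2738210790649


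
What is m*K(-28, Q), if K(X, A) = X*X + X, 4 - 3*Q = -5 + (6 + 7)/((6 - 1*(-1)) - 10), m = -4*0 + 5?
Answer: 3780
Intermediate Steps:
m = 5 (m = 0 + 5 = 5)
Q = 40/9 (Q = 4/3 - (-5 + (6 + 7)/((6 - 1*(-1)) - 10))/3 = 4/3 - (-5 + 13/((6 + 1) - 10))/3 = 4/3 - (-5 + 13/(7 - 10))/3 = 4/3 - (-5 + 13/(-3))/3 = 4/3 - (-5 + 13*(-⅓))/3 = 4/3 - (-5 - 13/3)/3 = 4/3 - ⅓*(-28/3) = 4/3 + 28/9 = 40/9 ≈ 4.4444)
K(X, A) = X + X² (K(X, A) = X² + X = X + X²)
m*K(-28, Q) = 5*(-28*(1 - 28)) = 5*(-28*(-27)) = 5*756 = 3780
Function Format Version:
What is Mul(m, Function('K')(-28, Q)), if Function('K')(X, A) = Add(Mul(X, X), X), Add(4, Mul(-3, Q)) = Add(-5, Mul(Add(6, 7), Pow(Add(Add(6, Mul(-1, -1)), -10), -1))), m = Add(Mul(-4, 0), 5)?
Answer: 3780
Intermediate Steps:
m = 5 (m = Add(0, 5) = 5)
Q = Rational(40, 9) (Q = Add(Rational(4, 3), Mul(Rational(-1, 3), Add(-5, Mul(Add(6, 7), Pow(Add(Add(6, Mul(-1, -1)), -10), -1))))) = Add(Rational(4, 3), Mul(Rational(-1, 3), Add(-5, Mul(13, Pow(Add(Add(6, 1), -10), -1))))) = Add(Rational(4, 3), Mul(Rational(-1, 3), Add(-5, Mul(13, Pow(Add(7, -10), -1))))) = Add(Rational(4, 3), Mul(Rational(-1, 3), Add(-5, Mul(13, Pow(-3, -1))))) = Add(Rational(4, 3), Mul(Rational(-1, 3), Add(-5, Mul(13, Rational(-1, 3))))) = Add(Rational(4, 3), Mul(Rational(-1, 3), Add(-5, Rational(-13, 3)))) = Add(Rational(4, 3), Mul(Rational(-1, 3), Rational(-28, 3))) = Add(Rational(4, 3), Rational(28, 9)) = Rational(40, 9) ≈ 4.4444)
Function('K')(X, A) = Add(X, Pow(X, 2)) (Function('K')(X, A) = Add(Pow(X, 2), X) = Add(X, Pow(X, 2)))
Mul(m, Function('K')(-28, Q)) = Mul(5, Mul(-28, Add(1, -28))) = Mul(5, Mul(-28, -27)) = Mul(5, 756) = 3780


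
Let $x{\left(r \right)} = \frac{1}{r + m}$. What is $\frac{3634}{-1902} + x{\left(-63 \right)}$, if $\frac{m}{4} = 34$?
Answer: $- \frac{131690}{69423} \approx -1.8969$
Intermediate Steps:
$m = 136$ ($m = 4 \cdot 34 = 136$)
$x{\left(r \right)} = \frac{1}{136 + r}$ ($x{\left(r \right)} = \frac{1}{r + 136} = \frac{1}{136 + r}$)
$\frac{3634}{-1902} + x{\left(-63 \right)} = \frac{3634}{-1902} + \frac{1}{136 - 63} = 3634 \left(- \frac{1}{1902}\right) + \frac{1}{73} = - \frac{1817}{951} + \frac{1}{73} = - \frac{131690}{69423}$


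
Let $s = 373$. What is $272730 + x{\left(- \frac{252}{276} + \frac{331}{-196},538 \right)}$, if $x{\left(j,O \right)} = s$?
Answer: $273103$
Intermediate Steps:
$x{\left(j,O \right)} = 373$
$272730 + x{\left(- \frac{252}{276} + \frac{331}{-196},538 \right)} = 272730 + 373 = 273103$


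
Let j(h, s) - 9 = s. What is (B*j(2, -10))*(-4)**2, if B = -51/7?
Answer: 816/7 ≈ 116.57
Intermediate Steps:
j(h, s) = 9 + s
B = -51/7 (B = -51*1/7 = -51/7 ≈ -7.2857)
(B*j(2, -10))*(-4)**2 = -51*(9 - 10)/7*(-4)**2 = -51/7*(-1)*16 = (51/7)*16 = 816/7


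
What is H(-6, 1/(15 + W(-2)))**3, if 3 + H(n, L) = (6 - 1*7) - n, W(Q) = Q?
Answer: 8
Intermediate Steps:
H(n, L) = -4 - n (H(n, L) = -3 + ((6 - 1*7) - n) = -3 + ((6 - 7) - n) = -3 + (-1 - n) = -4 - n)
H(-6, 1/(15 + W(-2)))**3 = (-4 - 1*(-6))**3 = (-4 + 6)**3 = 2**3 = 8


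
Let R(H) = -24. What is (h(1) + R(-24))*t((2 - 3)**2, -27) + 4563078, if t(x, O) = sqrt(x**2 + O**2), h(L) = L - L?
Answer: 4563078 - 24*sqrt(730) ≈ 4.5624e+6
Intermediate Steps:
h(L) = 0
t(x, O) = sqrt(O**2 + x**2)
(h(1) + R(-24))*t((2 - 3)**2, -27) + 4563078 = (0 - 24)*sqrt((-27)**2 + ((2 - 3)**2)**2) + 4563078 = -24*sqrt(729 + ((-1)**2)**2) + 4563078 = -24*sqrt(729 + 1**2) + 4563078 = -24*sqrt(729 + 1) + 4563078 = -24*sqrt(730) + 4563078 = 4563078 - 24*sqrt(730)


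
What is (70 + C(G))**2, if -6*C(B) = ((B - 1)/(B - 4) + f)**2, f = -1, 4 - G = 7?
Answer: 47018449/9604 ≈ 4895.7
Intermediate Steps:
G = -3 (G = 4 - 1*7 = 4 - 7 = -3)
C(B) = -(-1 + (-1 + B)/(-4 + B))**2/6 (C(B) = -((B - 1)/(B - 4) - 1)**2/6 = -((-1 + B)/(-4 + B) - 1)**2/6 = -(-1 + (-1 + B)/(-4 + B))**2/6)
(70 + C(G))**2 = (70 - 3/(2*(-4 - 3)**2))**2 = (70 - 3/2/(-7)**2)**2 = (70 - 3/2*1/49)**2 = (70 - 3/98)**2 = (6857/98)**2 = 47018449/9604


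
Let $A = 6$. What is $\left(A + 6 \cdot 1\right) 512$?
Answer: $6144$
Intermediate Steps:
$\left(A + 6 \cdot 1\right) 512 = \left(6 + 6 \cdot 1\right) 512 = \left(6 + 6\right) 512 = 12 \cdot 512 = 6144$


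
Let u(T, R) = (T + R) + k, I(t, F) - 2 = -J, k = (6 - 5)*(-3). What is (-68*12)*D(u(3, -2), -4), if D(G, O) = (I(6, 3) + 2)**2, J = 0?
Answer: -13056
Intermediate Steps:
k = -3 (k = 1*(-3) = -3)
I(t, F) = 2 (I(t, F) = 2 - 1*0 = 2 + 0 = 2)
u(T, R) = -3 + R + T (u(T, R) = (T + R) - 3 = (R + T) - 3 = -3 + R + T)
D(G, O) = 16 (D(G, O) = (2 + 2)**2 = 4**2 = 16)
(-68*12)*D(u(3, -2), -4) = -68*12*16 = -816*16 = -13056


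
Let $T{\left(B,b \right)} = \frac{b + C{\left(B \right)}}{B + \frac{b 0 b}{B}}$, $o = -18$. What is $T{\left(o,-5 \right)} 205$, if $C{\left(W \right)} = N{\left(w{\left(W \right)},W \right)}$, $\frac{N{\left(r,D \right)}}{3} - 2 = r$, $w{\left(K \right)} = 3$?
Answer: $- \frac{1025}{9} \approx -113.89$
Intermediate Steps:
$N{\left(r,D \right)} = 6 + 3 r$
$C{\left(W \right)} = 15$ ($C{\left(W \right)} = 6 + 3 \cdot 3 = 6 + 9 = 15$)
$T{\left(B,b \right)} = \frac{15 + b}{B}$ ($T{\left(B,b \right)} = \frac{b + 15}{B + \frac{b 0 b}{B}} = \frac{15 + b}{B + \frac{0 b}{B}} = \frac{15 + b}{B + \frac{0}{B}} = \frac{15 + b}{B + 0} = \frac{15 + b}{B}$)
$T{\left(o,-5 \right)} 205 = \frac{15 - 5}{-18} \cdot 205 = \left(- \frac{1}{18}\right) 10 \cdot 205 = \left(- \frac{5}{9}\right) 205 = - \frac{1025}{9}$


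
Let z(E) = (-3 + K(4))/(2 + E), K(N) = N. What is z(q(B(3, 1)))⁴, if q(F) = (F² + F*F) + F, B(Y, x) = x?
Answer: 1/625 ≈ 0.0016000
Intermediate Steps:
q(F) = F + 2*F² (q(F) = (F² + F²) + F = 2*F² + F = F + 2*F²)
z(E) = 1/(2 + E) (z(E) = (-3 + 4)/(2 + E) = 1/(2 + E))
z(q(B(3, 1)))⁴ = (1/(2 + 1*(1 + 2*1)))⁴ = (1/(2 + 1*(1 + 2)))⁴ = (1/(2 + 1*3))⁴ = (1/(2 + 3))⁴ = (1/5)⁴ = (⅕)⁴ = 1/625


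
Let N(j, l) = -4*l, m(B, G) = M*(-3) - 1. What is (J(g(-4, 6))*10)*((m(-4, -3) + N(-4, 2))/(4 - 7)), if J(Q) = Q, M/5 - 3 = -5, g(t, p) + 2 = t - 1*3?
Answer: 630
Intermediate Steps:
g(t, p) = -5 + t (g(t, p) = -2 + (t - 1*3) = -2 + (t - 3) = -2 + (-3 + t) = -5 + t)
M = -10 (M = 15 + 5*(-5) = 15 - 25 = -10)
m(B, G) = 29 (m(B, G) = -10*(-3) - 1 = 30 - 1 = 29)
(J(g(-4, 6))*10)*((m(-4, -3) + N(-4, 2))/(4 - 7)) = ((-5 - 4)*10)*((29 - 4*2)/(4 - 7)) = (-9*10)*((29 - 8)/(-3)) = -1890*(-1)/3 = -90*(-7) = 630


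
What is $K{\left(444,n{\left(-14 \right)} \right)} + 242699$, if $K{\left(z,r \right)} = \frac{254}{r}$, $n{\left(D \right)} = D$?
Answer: $\frac{1698766}{7} \approx 2.4268 \cdot 10^{5}$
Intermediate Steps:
$K{\left(444,n{\left(-14 \right)} \right)} + 242699 = \frac{254}{-14} + 242699 = 254 \left(- \frac{1}{14}\right) + 242699 = - \frac{127}{7} + 242699 = \frac{1698766}{7}$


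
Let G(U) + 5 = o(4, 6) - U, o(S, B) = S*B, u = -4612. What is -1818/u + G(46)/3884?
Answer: 1734147/4478252 ≈ 0.38724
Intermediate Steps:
o(S, B) = B*S
G(U) = 19 - U (G(U) = -5 + (6*4 - U) = -5 + (24 - U) = 19 - U)
-1818/u + G(46)/3884 = -1818/(-4612) + (19 - 1*46)/3884 = -1818*(-1/4612) + (19 - 46)*(1/3884) = 909/2306 - 27*1/3884 = 909/2306 - 27/3884 = 1734147/4478252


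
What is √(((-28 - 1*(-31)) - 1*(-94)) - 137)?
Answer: 2*I*√10 ≈ 6.3246*I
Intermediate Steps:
√(((-28 - 1*(-31)) - 1*(-94)) - 137) = √(((-28 + 31) + 94) - 137) = √((3 + 94) - 137) = √(97 - 137) = √(-40) = 2*I*√10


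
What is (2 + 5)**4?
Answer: 2401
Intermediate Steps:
(2 + 5)**4 = 7**4 = 2401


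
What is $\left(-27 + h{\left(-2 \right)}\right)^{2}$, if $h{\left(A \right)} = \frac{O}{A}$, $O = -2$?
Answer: $676$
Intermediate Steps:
$h{\left(A \right)} = - \frac{2}{A}$
$\left(-27 + h{\left(-2 \right)}\right)^{2} = \left(-27 - \frac{2}{-2}\right)^{2} = \left(-27 - -1\right)^{2} = \left(-27 + 1\right)^{2} = \left(-26\right)^{2} = 676$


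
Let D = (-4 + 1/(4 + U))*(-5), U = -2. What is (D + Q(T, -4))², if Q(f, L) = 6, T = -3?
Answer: 2209/4 ≈ 552.25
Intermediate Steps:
D = 35/2 (D = (-4 + 1/(4 - 2))*(-5) = (-4 + 1/2)*(-5) = (-4 + ½)*(-5) = -7/2*(-5) = 35/2 ≈ 17.500)
(D + Q(T, -4))² = (35/2 + 6)² = (47/2)² = 2209/4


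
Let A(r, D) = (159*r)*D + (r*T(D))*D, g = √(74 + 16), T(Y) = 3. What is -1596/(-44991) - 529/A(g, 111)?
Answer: 532/14997 - 529*√10/539460 ≈ 0.032373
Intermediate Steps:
g = 3*√10 (g = √90 = 3*√10 ≈ 9.4868)
A(r, D) = 162*D*r (A(r, D) = (159*r)*D + (r*3)*D = 159*D*r + (3*r)*D = 159*D*r + 3*D*r = 162*D*r)
-1596/(-44991) - 529/A(g, 111) = -1596/(-44991) - 529*√10/539460 = -1596*(-1/44991) - 529*√10/539460 = 532/14997 - 529*√10/539460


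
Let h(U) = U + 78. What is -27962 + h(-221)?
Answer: -28105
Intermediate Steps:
h(U) = 78 + U
-27962 + h(-221) = -27962 + (78 - 221) = -27962 - 143 = -28105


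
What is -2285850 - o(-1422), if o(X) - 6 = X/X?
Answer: -2285857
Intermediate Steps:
o(X) = 7 (o(X) = 6 + X/X = 6 + 1 = 7)
-2285850 - o(-1422) = -2285850 - 1*7 = -2285850 - 7 = -2285857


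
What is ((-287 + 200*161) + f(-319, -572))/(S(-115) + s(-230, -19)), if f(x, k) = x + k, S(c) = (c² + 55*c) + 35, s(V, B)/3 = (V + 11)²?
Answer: 15511/75409 ≈ 0.20569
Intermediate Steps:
s(V, B) = 3*(11 + V)² (s(V, B) = 3*(V + 11)² = 3*(11 + V)²)
S(c) = 35 + c² + 55*c
f(x, k) = k + x
((-287 + 200*161) + f(-319, -572))/(S(-115) + s(-230, -19)) = ((-287 + 200*161) + (-572 - 319))/((35 + (-115)² + 55*(-115)) + 3*(11 - 230)²) = ((-287 + 32200) - 891)/((35 + 13225 - 6325) + 3*(-219)²) = (31913 - 891)/(6935 + 3*47961) = 31022/(6935 + 143883) = 31022/150818 = 31022*(1/150818) = 15511/75409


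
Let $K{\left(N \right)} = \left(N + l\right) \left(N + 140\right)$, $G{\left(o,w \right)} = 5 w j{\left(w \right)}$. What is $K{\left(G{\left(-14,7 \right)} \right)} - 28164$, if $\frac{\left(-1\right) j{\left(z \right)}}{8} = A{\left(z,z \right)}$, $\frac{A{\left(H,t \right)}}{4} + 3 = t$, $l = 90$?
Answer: $19024436$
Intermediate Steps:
$A{\left(H,t \right)} = -12 + 4 t$
$j{\left(z \right)} = 96 - 32 z$ ($j{\left(z \right)} = - 8 \left(-12 + 4 z\right) = 96 - 32 z$)
$G{\left(o,w \right)} = 5 w \left(96 - 32 w\right)$
$K{\left(N \right)} = \left(90 + N\right) \left(140 + N\right)$ ($K{\left(N \right)} = \left(N + 90\right) \left(N + 140\right) = \left(90 + N\right) \left(140 + N\right)$)
$K{\left(G{\left(-14,7 \right)} \right)} - 28164 = \left(12600 + \left(160 \cdot 7 \left(3 - 7\right)\right)^{2} + 230 \cdot 160 \cdot 7 \left(3 - 7\right)\right) - 28164 = \left(12600 + \left(160 \cdot 7 \left(-4\right)\right)^{2} + 230 \cdot 160 \cdot 7 \left(-4\right)\right) - 28164 = \left(12600 + \left(-4480\right)^{2} + 230 \left(-4480\right)\right) - 28164 = \left(12600 + 20070400 - 1030400\right) - 28164 = 19052600 - 28164 = 19024436$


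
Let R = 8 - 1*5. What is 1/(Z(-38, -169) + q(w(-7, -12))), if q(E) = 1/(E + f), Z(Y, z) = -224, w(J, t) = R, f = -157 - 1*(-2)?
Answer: -152/34049 ≈ -0.0044642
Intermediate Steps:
f = -155 (f = -157 + 2 = -155)
R = 3 (R = 8 - 5 = 3)
w(J, t) = 3
q(E) = 1/(-155 + E) (q(E) = 1/(E - 155) = 1/(-155 + E))
1/(Z(-38, -169) + q(w(-7, -12))) = 1/(-224 + 1/(-155 + 3)) = 1/(-224 + 1/(-152)) = 1/(-224 - 1/152) = 1/(-34049/152) = -152/34049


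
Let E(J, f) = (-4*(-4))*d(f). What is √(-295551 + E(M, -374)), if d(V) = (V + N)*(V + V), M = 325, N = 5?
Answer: 3*√457849 ≈ 2029.9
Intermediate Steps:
d(V) = 2*V*(5 + V) (d(V) = (V + 5)*(V + V) = (5 + V)*(2*V) = 2*V*(5 + V))
E(J, f) = 32*f*(5 + f) (E(J, f) = (-4*(-4))*(2*f*(5 + f)) = 16*(2*f*(5 + f)) = 32*f*(5 + f))
√(-295551 + E(M, -374)) = √(-295551 + 32*(-374)*(5 - 374)) = √(-295551 + 32*(-374)*(-369)) = √(-295551 + 4416192) = √4120641 = 3*√457849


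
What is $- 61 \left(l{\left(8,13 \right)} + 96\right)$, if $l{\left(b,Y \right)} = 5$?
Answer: $-6161$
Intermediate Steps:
$- 61 \left(l{\left(8,13 \right)} + 96\right) = - 61 \left(5 + 96\right) = \left(-61\right) 101 = -6161$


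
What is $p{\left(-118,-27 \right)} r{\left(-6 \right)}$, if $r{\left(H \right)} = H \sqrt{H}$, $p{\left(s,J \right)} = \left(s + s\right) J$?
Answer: $- 38232 i \sqrt{6} \approx - 93649.0 i$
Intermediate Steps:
$p{\left(s,J \right)} = 2 J s$ ($p{\left(s,J \right)} = 2 s J = 2 J s$)
$r{\left(H \right)} = H^{\frac{3}{2}}$
$p{\left(-118,-27 \right)} r{\left(-6 \right)} = 2 \left(-27\right) \left(-118\right) \left(-6\right)^{\frac{3}{2}} = 6372 \left(- 6 i \sqrt{6}\right) = - 38232 i \sqrt{6}$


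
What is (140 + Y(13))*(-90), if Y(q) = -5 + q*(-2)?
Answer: -9810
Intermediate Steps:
Y(q) = -5 - 2*q
(140 + Y(13))*(-90) = (140 + (-5 - 2*13))*(-90) = (140 + (-5 - 26))*(-90) = (140 - 31)*(-90) = 109*(-90) = -9810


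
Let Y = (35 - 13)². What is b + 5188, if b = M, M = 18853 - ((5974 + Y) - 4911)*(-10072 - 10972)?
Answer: 32579109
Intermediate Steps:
Y = 484 (Y = 22² = 484)
M = 32573921 (M = 18853 - ((5974 + 484) - 4911)*(-10072 - 10972) = 18853 - (6458 - 4911)*(-21044) = 18853 - 1547*(-21044) = 18853 - 1*(-32555068) = 18853 + 32555068 = 32573921)
b = 32573921
b + 5188 = 32573921 + 5188 = 32579109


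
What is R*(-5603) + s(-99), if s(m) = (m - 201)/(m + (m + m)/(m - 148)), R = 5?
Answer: -45295315/1617 ≈ -28012.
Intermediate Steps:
s(m) = (-201 + m)/(m + 2*m/(-148 + m)) (s(m) = (-201 + m)/(m + (2*m)/(-148 + m)) = (-201 + m)/(m + 2*m/(-148 + m)))
R*(-5603) + s(-99) = 5*(-5603) + (29748 + (-99)² - 349*(-99))/((-99)*(-146 - 99)) = -28015 - 1/99*(29748 + 9801 + 34551)/(-245) = -28015 - 1/99*(-1/245)*74100 = -28015 + 4940/1617 = -45295315/1617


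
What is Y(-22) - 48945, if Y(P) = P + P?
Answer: -48989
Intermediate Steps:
Y(P) = 2*P
Y(-22) - 48945 = 2*(-22) - 48945 = -44 - 48945 = -48989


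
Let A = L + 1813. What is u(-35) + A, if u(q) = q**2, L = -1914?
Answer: 1124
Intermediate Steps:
A = -101 (A = -1914 + 1813 = -101)
u(-35) + A = (-35)**2 - 101 = 1225 - 101 = 1124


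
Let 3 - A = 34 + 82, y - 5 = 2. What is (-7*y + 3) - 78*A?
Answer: 8768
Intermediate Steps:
y = 7 (y = 5 + 2 = 7)
A = -113 (A = 3 - (34 + 82) = 3 - 1*116 = 3 - 116 = -113)
(-7*y + 3) - 78*A = (-7*7 + 3) - 78*(-113) = (-49 + 3) + 8814 = -46 + 8814 = 8768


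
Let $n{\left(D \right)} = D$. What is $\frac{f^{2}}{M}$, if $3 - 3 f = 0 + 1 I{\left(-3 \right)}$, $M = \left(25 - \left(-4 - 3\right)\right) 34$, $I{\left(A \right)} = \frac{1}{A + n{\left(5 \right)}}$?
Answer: $\frac{25}{39168} \approx 0.00063828$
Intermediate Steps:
$I{\left(A \right)} = \frac{1}{5 + A}$ ($I{\left(A \right)} = \frac{1}{A + 5} = \frac{1}{5 + A}$)
$M = 1088$ ($M = \left(25 - \left(-4 - 3\right)\right) 34 = \left(25 - -7\right) 34 = \left(25 + 7\right) 34 = 32 \cdot 34 = 1088$)
$f = \frac{5}{6}$ ($f = 1 - \frac{0 + 1 \frac{1}{5 - 3}}{3} = 1 - \frac{0 + 1 \cdot \frac{1}{2}}{3} = 1 - \frac{0 + \frac{1}{2}}{3} = 1 - \frac{1}{6} = \frac{5}{6} \approx 0.83333$)
$\frac{f^{2}}{M} = \frac{\left(\frac{5}{6}\right)^{2}}{1088} = \frac{25}{36} \cdot \frac{1}{1088} = \frac{25}{39168}$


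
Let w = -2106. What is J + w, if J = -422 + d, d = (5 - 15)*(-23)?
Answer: -2298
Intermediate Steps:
d = 230 (d = -10*(-23) = 230)
J = -192 (J = -422 + 230 = -192)
J + w = -192 - 2106 = -2298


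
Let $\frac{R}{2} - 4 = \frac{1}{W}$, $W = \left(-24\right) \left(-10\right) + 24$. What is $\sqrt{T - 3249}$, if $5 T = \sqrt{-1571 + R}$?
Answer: $\frac{\sqrt{-353816100 + 330 i \sqrt{6808395}}}{330} \approx 0.069359 + 57.0 i$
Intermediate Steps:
$W = 264$ ($W = 240 + 24 = 264$)
$R = \frac{1057}{132}$ ($R = 8 + \frac{2}{264} = 8 + 2 \cdot \frac{1}{264} = 8 + \frac{1}{132} = \frac{1057}{132} \approx 8.0076$)
$T = \frac{i \sqrt{6808395}}{330}$ ($T = \frac{\sqrt{-1571 + \frac{1057}{132}}}{5} = \frac{\sqrt{- \frac{206315}{132}}}{5} = \frac{\frac{1}{66} i \sqrt{6808395}}{5} = \frac{i \sqrt{6808395}}{330} \approx 7.9069 i$)
$\sqrt{T - 3249} = \sqrt{\frac{i \sqrt{6808395}}{330} - 3249} = \sqrt{-3249 + \frac{i \sqrt{6808395}}{330}}$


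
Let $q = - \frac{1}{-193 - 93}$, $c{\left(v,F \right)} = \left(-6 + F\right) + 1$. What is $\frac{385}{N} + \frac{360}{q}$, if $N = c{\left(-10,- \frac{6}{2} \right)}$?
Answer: $\frac{823295}{8} \approx 1.0291 \cdot 10^{5}$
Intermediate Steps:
$c{\left(v,F \right)} = -5 + F$
$N = -8$ ($N = -5 - \frac{6}{2} = -5 - 3 = -8$)
$q = \frac{1}{286}$ ($q = - \frac{1}{-286} = \left(-1\right) \left(- \frac{1}{286}\right) = \frac{1}{286} \approx 0.0034965$)
$\frac{385}{N} + \frac{360}{q} = \frac{385}{-8} + 360 \frac{1}{\frac{1}{286}} = 385 \left(- \frac{1}{8}\right) + 360 \cdot 286 = - \frac{385}{8} + 102960 = \frac{823295}{8}$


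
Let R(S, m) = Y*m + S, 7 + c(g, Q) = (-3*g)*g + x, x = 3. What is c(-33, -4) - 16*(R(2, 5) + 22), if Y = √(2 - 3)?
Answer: -3655 - 80*I ≈ -3655.0 - 80.0*I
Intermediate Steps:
Y = I (Y = √(-1) = I ≈ 1.0*I)
c(g, Q) = -4 - 3*g² (c(g, Q) = -7 + ((-3*g)*g + 3) = -7 + (-3*g² + 3) = -7 + (3 - 3*g²) = -4 - 3*g²)
R(S, m) = S + I*m (R(S, m) = I*m + S = S + I*m)
c(-33, -4) - 16*(R(2, 5) + 22) = (-4 - 3*(-33)²) - 16*((2 + I*5) + 22) = (-4 - 3*1089) - 16*((2 + 5*I) + 22) = (-4 - 3267) - 16*(24 + 5*I) = -3271 + (-384 - 80*I) = -3655 - 80*I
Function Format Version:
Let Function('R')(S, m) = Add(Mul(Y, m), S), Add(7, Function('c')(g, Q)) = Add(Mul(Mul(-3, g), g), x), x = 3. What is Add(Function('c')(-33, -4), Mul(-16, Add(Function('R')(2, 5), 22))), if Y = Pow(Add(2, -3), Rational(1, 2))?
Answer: Add(-3655, Mul(-80, I)) ≈ Add(-3655.0, Mul(-80.000, I))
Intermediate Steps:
Y = I (Y = Pow(-1, Rational(1, 2)) = I ≈ Mul(1.0000, I))
Function('c')(g, Q) = Add(-4, Mul(-3, Pow(g, 2))) (Function('c')(g, Q) = Add(-7, Add(Mul(Mul(-3, g), g), 3)) = Add(-7, Add(Mul(-3, Pow(g, 2)), 3)) = Add(-7, Add(3, Mul(-3, Pow(g, 2)))) = Add(-4, Mul(-3, Pow(g, 2))))
Function('R')(S, m) = Add(S, Mul(I, m)) (Function('R')(S, m) = Add(Mul(I, m), S) = Add(S, Mul(I, m)))
Add(Function('c')(-33, -4), Mul(-16, Add(Function('R')(2, 5), 22))) = Add(Add(-4, Mul(-3, Pow(-33, 2))), Mul(-16, Add(Add(2, Mul(I, 5)), 22))) = Add(Add(-4, Mul(-3, 1089)), Mul(-16, Add(Add(2, Mul(5, I)), 22))) = Add(Add(-4, -3267), Mul(-16, Add(24, Mul(5, I)))) = Add(-3271, Add(-384, Mul(-80, I))) = Add(-3655, Mul(-80, I))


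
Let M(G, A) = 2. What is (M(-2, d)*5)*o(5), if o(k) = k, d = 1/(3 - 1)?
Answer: 50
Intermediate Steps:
d = 1/2 ≈ 0.50000
(M(-2, d)*5)*o(5) = (2*5)*5 = 10*5 = 50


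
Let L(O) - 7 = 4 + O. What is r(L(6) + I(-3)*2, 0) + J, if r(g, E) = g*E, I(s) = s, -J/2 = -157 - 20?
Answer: 354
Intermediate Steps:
J = 354 (J = -2*(-157 - 20) = -2*(-177) = 354)
L(O) = 11 + O (L(O) = 7 + (4 + O) = 11 + O)
r(g, E) = E*g
r(L(6) + I(-3)*2, 0) + J = 0*((11 + 6) - 3*2) + 354 = 0*(17 - 6) + 354 = 0*11 + 354 = 0 + 354 = 354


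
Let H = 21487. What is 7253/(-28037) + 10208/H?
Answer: 130356485/602431019 ≈ 0.21638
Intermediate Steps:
7253/(-28037) + 10208/H = 7253/(-28037) + 10208/21487 = 7253*(-1/28037) + 10208*(1/21487) = -7253/28037 + 10208/21487 = 130356485/602431019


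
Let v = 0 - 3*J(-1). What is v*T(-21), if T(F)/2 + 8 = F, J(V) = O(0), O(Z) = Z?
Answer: 0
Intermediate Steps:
J(V) = 0
T(F) = -16 + 2*F
v = 0 (v = 0 - 3*0 = 0 + 0 = 0)
v*T(-21) = 0*(-16 + 2*(-21)) = 0*(-16 - 42) = 0*(-58) = 0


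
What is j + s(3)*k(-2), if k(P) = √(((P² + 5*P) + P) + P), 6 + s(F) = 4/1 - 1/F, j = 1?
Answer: 1 - 7*I*√10/3 ≈ 1.0 - 7.3786*I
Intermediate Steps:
s(F) = -2 - 1/F (s(F) = -6 + (4/1 - 1/F) = -6 + (4*1 - 1/F) = -6 + (4 - 1/F) = -2 - 1/F)
k(P) = √(P² + 7*P) (k(P) = √((P² + 6*P) + P) = √(P² + 7*P))
j + s(3)*k(-2) = 1 + (-2 - 1/3)*√(-2*(7 - 2)) = 1 + (-2 - 1*⅓)*√(-2*5) = 1 + (-2 - ⅓)*√(-10) = 1 - 7*I*√10/3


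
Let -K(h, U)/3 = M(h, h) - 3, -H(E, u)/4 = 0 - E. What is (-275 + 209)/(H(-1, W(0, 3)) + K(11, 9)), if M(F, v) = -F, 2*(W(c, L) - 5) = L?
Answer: -33/19 ≈ -1.7368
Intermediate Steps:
W(c, L) = 5 + L/2
H(E, u) = 4*E (H(E, u) = -4*(0 - E) = -(-4)*E = 4*E)
K(h, U) = 9 + 3*h (K(h, U) = -3*(-h - 3) = -3*(-3 - h) = 9 + 3*h)
(-275 + 209)/(H(-1, W(0, 3)) + K(11, 9)) = (-275 + 209)/(4*(-1) + (9 + 3*11)) = -66/(-4 + (9 + 33)) = -66/(-4 + 42) = -66/38 = -66*1/38 = -33/19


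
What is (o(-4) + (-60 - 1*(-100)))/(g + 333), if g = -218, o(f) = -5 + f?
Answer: 31/115 ≈ 0.26957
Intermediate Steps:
(o(-4) + (-60 - 1*(-100)))/(g + 333) = ((-5 - 4) + (-60 - 1*(-100)))/(-218 + 333) = (-9 + (-60 + 100))/115 = (-9 + 40)*(1/115) = 31*(1/115) = 31/115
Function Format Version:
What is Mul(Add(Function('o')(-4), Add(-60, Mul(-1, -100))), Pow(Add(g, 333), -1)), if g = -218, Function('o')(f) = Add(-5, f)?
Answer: Rational(31, 115) ≈ 0.26957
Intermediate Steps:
Mul(Add(Function('o')(-4), Add(-60, Mul(-1, -100))), Pow(Add(g, 333), -1)) = Mul(Add(Add(-5, -4), Add(-60, Mul(-1, -100))), Pow(Add(-218, 333), -1)) = Mul(Add(-9, Add(-60, 100)), Pow(115, -1)) = Mul(Add(-9, 40), Rational(1, 115)) = Mul(31, Rational(1, 115)) = Rational(31, 115)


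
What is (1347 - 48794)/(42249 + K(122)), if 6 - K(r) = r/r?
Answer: -47447/42254 ≈ -1.1229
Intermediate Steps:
K(r) = 5 (K(r) = 6 - r/r = 6 - 1*1 = 6 - 1 = 5)
(1347 - 48794)/(42249 + K(122)) = (1347 - 48794)/(42249 + 5) = -47447/42254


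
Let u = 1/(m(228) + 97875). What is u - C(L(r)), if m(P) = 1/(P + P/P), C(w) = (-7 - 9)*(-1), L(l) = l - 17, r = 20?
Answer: -358613787/22413376 ≈ -16.000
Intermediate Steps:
L(l) = -17 + l
C(w) = 16 (C(w) = -16*(-1) = 16)
m(P) = 1/(1 + P) (m(P) = 1/(P + 1) = 1/(1 + P))
u = 229/22413376 (u = 1/(1/(1 + 228) + 97875) = 1/(1/229 + 97875) = 1/(22413376/229) = 229/22413376 ≈ 1.0217e-5)
u - C(L(r)) = 229/22413376 - 1*16 = 229/22413376 - 16 = -358613787/22413376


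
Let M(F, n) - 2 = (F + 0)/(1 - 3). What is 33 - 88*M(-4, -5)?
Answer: -319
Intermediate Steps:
M(F, n) = 2 - F/2 (M(F, n) = 2 + (F + 0)/(1 - 3) = 2 + F/(-2) = 2 + F*(-½) = 2 - F/2)
33 - 88*M(-4, -5) = 33 - 88*(2 - ½*(-4)) = 33 - 88*(2 + 2) = 33 - 88*4 = 33 - 352 = -319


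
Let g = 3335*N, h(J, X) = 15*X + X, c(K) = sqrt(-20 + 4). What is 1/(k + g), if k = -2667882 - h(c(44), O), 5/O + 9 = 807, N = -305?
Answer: -399/1470337783 ≈ -2.7137e-7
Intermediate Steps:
O = 5/798 (O = 5/(-9 + 807) = 5/798 ≈ 0.0062657)
c(K) = 4*I (c(K) = sqrt(-16) = 4*I)
h(J, X) = 16*X
k = -1064484958/399 (k = -2667882 - 16*5/798 = -2667882 - 1*40/399 = -2667882 - 40/399 = -1064484958/399 ≈ -2.6679e+6)
g = -1017175 (g = 3335*(-305) = -1017175)
1/(k + g) = 1/(-1064484958/399 - 1017175) = 1/(-1470337783/399) = -399/1470337783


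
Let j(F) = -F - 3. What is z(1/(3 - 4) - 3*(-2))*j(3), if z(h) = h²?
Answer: -150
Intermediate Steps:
j(F) = -3 - F
z(1/(3 - 4) - 3*(-2))*j(3) = (1/(3 - 4) - 3*(-2))²*(-3 - 1*3) = (1/(-1) + 6)²*(-3 - 3) = (-1 + 6)²*(-6) = 5²*(-6) = 25*(-6) = -150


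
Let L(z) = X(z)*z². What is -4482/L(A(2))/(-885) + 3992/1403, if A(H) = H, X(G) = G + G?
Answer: 10469161/3311080 ≈ 3.1619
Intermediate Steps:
X(G) = 2*G
L(z) = 2*z³ (L(z) = (2*z)*z² = 2*z³)
-4482/L(A(2))/(-885) + 3992/1403 = -4482/(2*2³)/(-885) + 3992/1403 = -4482/(2*8)*(-1/885) + 3992*(1/1403) = -4482/16*(-1/885) + 3992/1403 = -4482*1/16*(-1/885) + 3992/1403 = -2241/8*(-1/885) + 3992/1403 = 747/2360 + 3992/1403 = 10469161/3311080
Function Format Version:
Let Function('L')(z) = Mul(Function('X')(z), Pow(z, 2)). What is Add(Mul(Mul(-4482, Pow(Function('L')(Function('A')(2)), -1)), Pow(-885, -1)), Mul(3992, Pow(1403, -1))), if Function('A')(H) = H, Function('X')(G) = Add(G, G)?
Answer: Rational(10469161, 3311080) ≈ 3.1619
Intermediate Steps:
Function('X')(G) = Mul(2, G)
Function('L')(z) = Mul(2, Pow(z, 3)) (Function('L')(z) = Mul(Mul(2, z), Pow(z, 2)) = Mul(2, Pow(z, 3)))
Add(Mul(Mul(-4482, Pow(Function('L')(Function('A')(2)), -1)), Pow(-885, -1)), Mul(3992, Pow(1403, -1))) = Add(Mul(Mul(-4482, Pow(Mul(2, Pow(2, 3)), -1)), Pow(-885, -1)), Mul(3992, Pow(1403, -1))) = Add(Mul(Mul(-4482, Pow(Mul(2, 8), -1)), Rational(-1, 885)), Mul(3992, Rational(1, 1403))) = Add(Mul(Mul(-4482, Pow(16, -1)), Rational(-1, 885)), Rational(3992, 1403)) = Add(Mul(Mul(-4482, Rational(1, 16)), Rational(-1, 885)), Rational(3992, 1403)) = Add(Mul(Rational(-2241, 8), Rational(-1, 885)), Rational(3992, 1403)) = Add(Rational(747, 2360), Rational(3992, 1403)) = Rational(10469161, 3311080)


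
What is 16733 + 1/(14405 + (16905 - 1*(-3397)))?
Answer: 580752232/34707 ≈ 16733.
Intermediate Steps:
16733 + 1/(14405 + (16905 - 1*(-3397))) = 16733 + 1/(14405 + (16905 + 3397)) = 16733 + 1/(14405 + 20302) = 16733 + 1/34707 = 580752232/34707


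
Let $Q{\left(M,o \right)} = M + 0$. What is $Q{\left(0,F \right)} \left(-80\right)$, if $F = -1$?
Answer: $0$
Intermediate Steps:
$Q{\left(M,o \right)} = M$
$Q{\left(0,F \right)} \left(-80\right) = 0 \left(-80\right) = 0$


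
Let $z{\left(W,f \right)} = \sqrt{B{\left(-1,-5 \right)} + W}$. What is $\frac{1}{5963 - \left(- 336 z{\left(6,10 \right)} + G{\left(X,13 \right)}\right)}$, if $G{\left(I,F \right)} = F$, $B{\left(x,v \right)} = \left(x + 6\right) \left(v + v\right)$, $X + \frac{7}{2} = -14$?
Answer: $\frac{425}{2883566} - \frac{24 i \sqrt{11}}{1441783} \approx 0.00014739 - 5.5209 \cdot 10^{-5} i$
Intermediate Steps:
$X = - \frac{35}{2}$ ($X = - \frac{7}{2} - 14 = - \frac{35}{2} \approx -17.5$)
$B{\left(x,v \right)} = 2 v \left(6 + x\right)$ ($B{\left(x,v \right)} = \left(6 + x\right) 2 v = 2 v \left(6 + x\right)$)
$z{\left(W,f \right)} = \sqrt{-50 + W}$ ($z{\left(W,f \right)} = \sqrt{2 \left(-5\right) \left(6 - 1\right) + W} = \sqrt{2 \left(-5\right) 5 + W} = \sqrt{-50 + W}$)
$\frac{1}{5963 - \left(- 336 z{\left(6,10 \right)} + G{\left(X,13 \right)}\right)} = \frac{1}{5963 - \left(- 336 \sqrt{-50 + 6} + 13\right)} = \frac{1}{5963 - \left(- 336 \sqrt{-44} + 13\right)} = \frac{1}{5963 - \left(- 336 \cdot 2 i \sqrt{11} + 13\right)} = \frac{1}{5963 - \left(- 672 i \sqrt{11} + 13\right)} = \frac{1}{5963 - \left(13 - 672 i \sqrt{11}\right)} = \frac{1}{5950 + 672 i \sqrt{11}}$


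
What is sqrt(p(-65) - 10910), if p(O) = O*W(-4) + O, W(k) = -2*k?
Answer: 11*I*sqrt(95) ≈ 107.21*I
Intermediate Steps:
p(O) = 9*O (p(O) = O*(-2*(-4)) + O = O*8 + O = 8*O + O = 9*O)
sqrt(p(-65) - 10910) = sqrt(9*(-65) - 10910) = sqrt(-585 - 10910) = sqrt(-11495) = 11*I*sqrt(95)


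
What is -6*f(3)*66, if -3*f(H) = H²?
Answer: 1188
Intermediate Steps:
f(H) = -H²/3
-6*f(3)*66 = -(-2)*3²*66 = -(-2)*9*66 = -6*(-3)*66 = 18*66 = 1188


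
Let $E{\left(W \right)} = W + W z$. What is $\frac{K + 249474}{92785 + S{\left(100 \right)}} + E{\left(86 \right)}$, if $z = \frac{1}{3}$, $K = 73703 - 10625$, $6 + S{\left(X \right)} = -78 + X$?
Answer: $\frac{32861200}{278403} \approx 118.03$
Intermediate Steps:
$S{\left(X \right)} = -84 + X$ ($S{\left(X \right)} = -6 + \left(-78 + X\right) = -84 + X$)
$K = 63078$ ($K = 73703 - 10625 = 63078$)
$z = \frac{1}{3} \approx 0.33333$
$E{\left(W \right)} = \frac{4 W}{3}$ ($E{\left(W \right)} = W + W \frac{1}{3} = W + \frac{W}{3} = \frac{4 W}{3}$)
$\frac{K + 249474}{92785 + S{\left(100 \right)}} + E{\left(86 \right)} = \frac{63078 + 249474}{92785 + \left(-84 + 100\right)} + \frac{4}{3} \cdot 86 = \frac{312552}{92785 + 16} + \frac{344}{3} = \frac{312552}{92801} + \frac{344}{3} = \frac{32861200}{278403}$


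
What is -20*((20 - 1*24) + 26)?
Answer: -440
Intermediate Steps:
-20*((20 - 1*24) + 26) = -20*((20 - 24) + 26) = -20*(-4 + 26) = -20*22 = -440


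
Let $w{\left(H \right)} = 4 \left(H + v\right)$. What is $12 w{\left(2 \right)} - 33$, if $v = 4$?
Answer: $255$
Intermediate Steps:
$w{\left(H \right)} = 16 + 4 H$ ($w{\left(H \right)} = 4 \left(H + 4\right) = 4 \left(4 + H\right) = 16 + 4 H$)
$12 w{\left(2 \right)} - 33 = 12 \left(16 + 4 \cdot 2\right) - 33 = 12 \left(16 + 8\right) - 33 = 12 \cdot 24 - 33 = 288 - 33 = 255$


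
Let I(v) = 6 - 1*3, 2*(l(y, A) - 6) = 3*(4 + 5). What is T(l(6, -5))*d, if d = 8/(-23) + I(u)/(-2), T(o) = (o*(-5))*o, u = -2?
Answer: 646425/184 ≈ 3513.2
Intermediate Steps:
l(y, A) = 39/2 (l(y, A) = 6 + (3*(4 + 5))/2 = 6 + (3*9)/2 = 6 + (1/2)*27 = 6 + 27/2 = 39/2)
I(v) = 3 (I(v) = 6 - 3 = 3)
T(o) = -5*o**2 (T(o) = (-5*o)*o = -5*o**2)
d = -85/46 (d = 8/(-23) + 3/(-2) = 8*(-1/23) + 3*(-1/2) = -8/23 - 3/2 = -85/46 ≈ -1.8478)
T(l(6, -5))*d = -5*(39/2)**2*(-85/46) = -5*1521/4*(-85/46) = -7605/4*(-85/46) = 646425/184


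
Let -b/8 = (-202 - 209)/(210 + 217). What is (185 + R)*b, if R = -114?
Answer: 233448/427 ≈ 546.72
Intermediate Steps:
b = 3288/427 (b = -8*(-202 - 209)/(210 + 217) = -(-3288)/427 = -8*(-411/427) = 3288/427 ≈ 7.7002)
(185 + R)*b = (185 - 114)*(3288/427) = 71*(3288/427) = 233448/427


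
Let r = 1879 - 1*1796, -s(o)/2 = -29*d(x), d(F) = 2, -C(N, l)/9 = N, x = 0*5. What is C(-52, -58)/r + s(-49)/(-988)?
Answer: 113189/20501 ≈ 5.5211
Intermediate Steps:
x = 0
C(N, l) = -9*N
s(o) = 116 (s(o) = -(-58)*2 = -2*(-58) = 116)
r = 83 (r = 1879 - 1796 = 83)
C(-52, -58)/r + s(-49)/(-988) = -9*(-52)/83 + 116/(-988) = 468*(1/83) + 116*(-1/988) = 468/83 - 29/247 = 113189/20501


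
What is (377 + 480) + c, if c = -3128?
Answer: -2271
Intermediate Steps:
(377 + 480) + c = (377 + 480) - 3128 = 857 - 3128 = -2271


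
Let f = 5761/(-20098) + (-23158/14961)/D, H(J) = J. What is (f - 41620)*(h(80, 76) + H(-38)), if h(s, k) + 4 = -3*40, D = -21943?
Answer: 7414439030600067873/1099659467309 ≈ 6.7425e+6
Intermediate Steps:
h(s, k) = -124 (h(s, k) = -4 - 3*40 = -4 - 120 = -124)
f = -1890808784219/6597956803854 (f = 5761/(-20098) - 23158/14961/(-21943) = 5761*(-1/20098) - 23158*1/14961*(-1/21943) = -5761/20098 - 23158/14961*(-1/21943) = -5761/20098 + 23158/328289223 = -1890808784219/6597956803854 ≈ -0.28657)
(f - 41620)*(h(80, 76) + H(-38)) = (-1890808784219/6597956803854 - 41620)*(-124 - 38) = -274608852985187699/6597956803854*(-162) = 7414439030600067873/1099659467309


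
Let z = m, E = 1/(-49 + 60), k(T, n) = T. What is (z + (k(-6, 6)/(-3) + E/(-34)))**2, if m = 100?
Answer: 1455193609/139876 ≈ 10403.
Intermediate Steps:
E = 1/11 ≈ 0.090909
z = 100
(z + (k(-6, 6)/(-3) + E/(-34)))**2 = (100 + (-6/(-3) + (1/11)/(-34)))**2 = (100 + (-6*(-1/3) + (1/11)*(-1/34)))**2 = (100 + (2 - 1/374))**2 = (100 + 747/374)**2 = (38147/374)**2 = 1455193609/139876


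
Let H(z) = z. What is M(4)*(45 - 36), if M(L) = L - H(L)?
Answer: 0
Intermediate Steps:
M(L) = 0 (M(L) = L - L = 0)
M(4)*(45 - 36) = 0*(45 - 36) = 0*9 = 0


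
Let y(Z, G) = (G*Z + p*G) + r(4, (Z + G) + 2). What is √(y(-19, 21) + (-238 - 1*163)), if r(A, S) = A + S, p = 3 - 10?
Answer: I*√939 ≈ 30.643*I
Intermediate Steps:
p = -7
y(Z, G) = 6 + Z - 6*G + G*Z (y(Z, G) = (G*Z - 7*G) + (4 + ((Z + G) + 2)) = (-7*G + G*Z) + (4 + ((G + Z) + 2)) = (-7*G + G*Z) + (4 + (2 + G + Z)) = (-7*G + G*Z) + (6 + G + Z) = 6 + Z - 6*G + G*Z)
√(y(-19, 21) + (-238 - 1*163)) = √((6 - 19 - 6*21 + 21*(-19)) + (-238 - 1*163)) = √((6 - 19 - 126 - 399) + (-238 - 163)) = √(-538 - 401) = √(-939) = I*√939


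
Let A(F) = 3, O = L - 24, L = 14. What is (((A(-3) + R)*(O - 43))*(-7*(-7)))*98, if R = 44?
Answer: -11961782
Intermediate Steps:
O = -10 (O = 14 - 24 = -10)
(((A(-3) + R)*(O - 43))*(-7*(-7)))*98 = (((3 + 44)*(-10 - 43))*(-7*(-7)))*98 = ((47*(-53))*49)*98 = -2491*49*98 = -122059*98 = -11961782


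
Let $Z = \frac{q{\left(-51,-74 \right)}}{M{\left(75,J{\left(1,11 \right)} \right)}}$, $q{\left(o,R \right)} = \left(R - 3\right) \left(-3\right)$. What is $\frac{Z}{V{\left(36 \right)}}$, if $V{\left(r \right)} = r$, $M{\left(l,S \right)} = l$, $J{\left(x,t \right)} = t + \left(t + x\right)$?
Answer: $\frac{77}{900} \approx 0.085556$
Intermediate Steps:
$J{\left(x,t \right)} = x + 2 t$
$q{\left(o,R \right)} = 9 - 3 R$ ($q{\left(o,R \right)} = \left(-3 + R\right) \left(-3\right) = 9 - 3 R$)
$Z = \frac{77}{25}$ ($Z = \frac{9 - -222}{75} = \left(9 + 222\right) \frac{1}{75} = 231 \cdot \frac{1}{75} = \frac{77}{25} \approx 3.08$)
$\frac{Z}{V{\left(36 \right)}} = \frac{77}{25 \cdot 36} = \frac{77}{25} \cdot \frac{1}{36} = \frac{77}{900}$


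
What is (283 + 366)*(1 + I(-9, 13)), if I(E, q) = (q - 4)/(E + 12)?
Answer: 2596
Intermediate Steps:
I(E, q) = (-4 + q)/(12 + E)
(283 + 366)*(1 + I(-9, 13)) = (283 + 366)*(1 + (-4 + 13)/(12 - 9)) = 649*(1 + 9/3) = 649*(1 + (⅓)*9) = 649*(1 + 3) = 649*4 = 2596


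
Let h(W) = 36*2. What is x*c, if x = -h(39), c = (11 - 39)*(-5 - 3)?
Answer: -16128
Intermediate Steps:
h(W) = 72
c = 224 (c = -28*(-8) = 224)
x = -72 (x = -1*72 = -72)
x*c = -72*224 = -16128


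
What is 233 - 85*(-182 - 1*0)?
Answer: 15703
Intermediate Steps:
233 - 85*(-182 - 1*0) = 233 - 85*(-182 + 0) = 233 - 85*(-182) = 233 + 15470 = 15703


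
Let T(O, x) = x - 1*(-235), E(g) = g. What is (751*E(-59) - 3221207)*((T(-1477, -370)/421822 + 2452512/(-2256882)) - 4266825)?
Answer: 1105385061012028327011562/79333539917 ≈ 1.3933e+13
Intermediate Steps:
T(O, x) = 235 + x (T(O, x) = x + 235 = 235 + x)
(751*E(-59) - 3221207)*((T(-1477, -370)/421822 + 2452512/(-2256882)) - 4266825) = (751*(-59) - 3221207)*(((235 - 370)/421822 + 2452512/(-2256882)) - 4266825) = (-44309 - 3221207)*((-135*1/421822 + 2452512*(-1/2256882)) - 4266825) = -3265516*((-135/421822 - 408752/376147) - 4266825) = -3265516*(-172471365989/158667079834 - 4266825) = -3265516*(-677004835384073039/158667079834) = 1105385061012028327011562/79333539917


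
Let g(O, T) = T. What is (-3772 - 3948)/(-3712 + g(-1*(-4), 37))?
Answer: 1544/735 ≈ 2.1007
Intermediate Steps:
(-3772 - 3948)/(-3712 + g(-1*(-4), 37)) = (-3772 - 3948)/(-3712 + 37) = -7720/(-3675) = -7720*(-1/3675) = 1544/735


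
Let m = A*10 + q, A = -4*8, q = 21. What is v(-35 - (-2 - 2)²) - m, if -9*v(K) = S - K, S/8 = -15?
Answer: 920/3 ≈ 306.67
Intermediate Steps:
A = -32
S = -120 (S = 8*(-15) = -120)
v(K) = 40/3 + K/9 (v(K) = -(-120 - K)/9 = 40/3 + K/9)
m = -299 (m = -32*10 + 21 = -320 + 21 = -299)
v(-35 - (-2 - 2)²) - m = (40/3 + (-35 - (-2 - 2)²)/9) - 1*(-299) = (40/3 + (-35 - 1*(-4)²)/9) + 299 = (40/3 + (-35 - 1*16)/9) + 299 = (40/3 + (-35 - 16)/9) + 299 = (40/3 + (⅑)*(-51)) + 299 = (40/3 - 17/3) + 299 = 23/3 + 299 = 920/3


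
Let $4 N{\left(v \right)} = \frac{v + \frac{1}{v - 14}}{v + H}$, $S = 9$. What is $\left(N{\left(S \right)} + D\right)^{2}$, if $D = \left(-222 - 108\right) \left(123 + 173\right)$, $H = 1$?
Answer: $\frac{23853348552121}{2500} \approx 9.5413 \cdot 10^{9}$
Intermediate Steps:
$N{\left(v \right)} = \frac{v + \frac{1}{-14 + v}}{4 \left(1 + v\right)}$ ($N{\left(v \right)} = \frac{\left(v + \frac{1}{v - 14}\right) \frac{1}{v + 1}}{4} = \frac{\left(v + \frac{1}{-14 + v}\right) \frac{1}{1 + v}}{4} = \frac{\frac{1}{1 + v} \left(v + \frac{1}{-14 + v}\right)}{4} = \frac{v + \frac{1}{-14 + v}}{4 \left(1 + v\right)}$)
$D = -97680$ ($D = \left(-330\right) 296 = -97680$)
$\left(N{\left(S \right)} + D\right)^{2} = \left(\frac{-1 - 9^{2} + 14 \cdot 9}{4 \left(14 - 9^{2} + 13 \cdot 9\right)} - 97680\right)^{2} = \left(\frac{-1 - 81 + 126}{4 \left(14 - 81 + 117\right)} - 97680\right)^{2} = \left(\frac{1}{4} \cdot \frac{1}{50} \cdot 44 - 97680\right)^{2} = \left(\frac{11}{50} - 97680\right)^{2} = \left(- \frac{4883989}{50}\right)^{2} = \frac{23853348552121}{2500}$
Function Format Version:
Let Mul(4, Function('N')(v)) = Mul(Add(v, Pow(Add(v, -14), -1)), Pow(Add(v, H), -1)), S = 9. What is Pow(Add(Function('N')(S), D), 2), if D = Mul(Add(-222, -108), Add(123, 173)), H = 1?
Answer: Rational(23853348552121, 2500) ≈ 9.5413e+9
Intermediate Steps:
Function('N')(v) = Mul(Rational(1, 4), Pow(Add(1, v), -1), Add(v, Pow(Add(-14, v), -1))) (Function('N')(v) = Mul(Rational(1, 4), Mul(Add(v, Pow(Add(v, -14), -1)), Pow(Add(v, 1), -1))) = Mul(Rational(1, 4), Mul(Add(v, Pow(Add(-14, v), -1)), Pow(Add(1, v), -1))) = Mul(Rational(1, 4), Mul(Pow(Add(1, v), -1), Add(v, Pow(Add(-14, v), -1)))) = Mul(Rational(1, 4), Pow(Add(1, v), -1), Add(v, Pow(Add(-14, v), -1))))
D = -97680 (D = Mul(-330, 296) = -97680)
Pow(Add(Function('N')(S), D), 2) = Pow(Add(Mul(Rational(1, 4), Pow(Add(14, Mul(-1, Pow(9, 2)), Mul(13, 9)), -1), Add(-1, Mul(-1, Pow(9, 2)), Mul(14, 9))), -97680), 2) = Pow(Add(Mul(Rational(1, 4), Pow(Add(14, Mul(-1, 81), 117), -1), Add(-1, Mul(-1, 81), 126)), -97680), 2) = Pow(Add(Mul(Rational(1, 4), Pow(Add(14, -81, 117), -1), Add(-1, -81, 126)), -97680), 2) = Pow(Add(Mul(Rational(1, 4), Pow(50, -1), 44), -97680), 2) = Pow(Add(Mul(Rational(1, 4), Rational(1, 50), 44), -97680), 2) = Pow(Add(Rational(11, 50), -97680), 2) = Pow(Rational(-4883989, 50), 2) = Rational(23853348552121, 2500)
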